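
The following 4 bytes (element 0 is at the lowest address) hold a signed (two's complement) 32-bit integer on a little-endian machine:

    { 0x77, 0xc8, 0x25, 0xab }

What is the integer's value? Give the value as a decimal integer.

Little-endian stores the least-significant byte at the lowest address.
Reassemble most-significant byte first: AB 25 C8 77 → 0xAB25C877.
Top bit is set, so as a signed 32-bit value this is 0xAB25C877 − 2^32 = -1423587209.

-1423587209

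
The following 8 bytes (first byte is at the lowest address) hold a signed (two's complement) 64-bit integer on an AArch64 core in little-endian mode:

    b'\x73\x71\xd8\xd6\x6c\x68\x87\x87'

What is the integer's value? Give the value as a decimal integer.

-8680854940063075981

Little-endian stores the least-significant byte at the lowest address.
Reassemble most-significant byte first: 87 87 68 6C D6 D8 71 73 → 0x8787686CD6D87173.
Top bit is set, so as a signed 64-bit value this is 0x8787686CD6D87173 − 2^64 = -8680854940063075981.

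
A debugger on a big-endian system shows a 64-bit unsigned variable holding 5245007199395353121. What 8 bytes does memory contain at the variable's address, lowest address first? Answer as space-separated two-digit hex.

5245007199395353121 in hexadecimal, padded to 64 bits, is 0x48CA024234539221.
Split into bytes (most-significant first): 48 CA 02 42 34 53 92 21.
In big-endian order the high byte comes first in memory.
So the memory order matches the most-significant-first order: 48 CA 02 42 34 53 92 21.

48 CA 02 42 34 53 92 21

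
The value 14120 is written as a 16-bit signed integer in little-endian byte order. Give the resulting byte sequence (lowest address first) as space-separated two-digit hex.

14120 in hexadecimal, padded to 16 bits, is 0x3728.
Split into bytes (most-significant first): 37 28.
Little-endian: lowest address holds the least-significant byte.
So at ascending addresses the bytes are 28 37.

28 37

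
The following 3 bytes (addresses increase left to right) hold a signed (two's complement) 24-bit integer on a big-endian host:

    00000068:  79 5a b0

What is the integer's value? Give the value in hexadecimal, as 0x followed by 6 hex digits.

Big-endian stores the most-significant byte at the lowest address.
The bytes are already most-significant first: 0x795AB0.

0x795AB0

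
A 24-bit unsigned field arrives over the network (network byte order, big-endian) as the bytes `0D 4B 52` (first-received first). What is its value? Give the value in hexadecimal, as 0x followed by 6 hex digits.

0x0D4B52

Big-endian: lowest address holds the most-significant byte.
The bytes are already most-significant first: 0x0D4B52.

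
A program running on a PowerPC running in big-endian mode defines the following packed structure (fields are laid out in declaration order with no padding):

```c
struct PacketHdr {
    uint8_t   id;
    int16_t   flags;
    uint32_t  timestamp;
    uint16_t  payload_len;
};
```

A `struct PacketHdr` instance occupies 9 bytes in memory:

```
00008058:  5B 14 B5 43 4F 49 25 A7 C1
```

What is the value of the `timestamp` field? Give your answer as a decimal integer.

`timestamp` follows `id` (1 B), `flags` (2 B), so it starts at offset 1 + 2 = 3 and occupies 4 bytes.
Bytes at offsets 3..6: 43 4F 49 25.
Big-endian stores the most-significant byte at the lowest address.
The bytes are already most-significant first: 0x434F4925.
0x434F4925 = 1129269541.

1129269541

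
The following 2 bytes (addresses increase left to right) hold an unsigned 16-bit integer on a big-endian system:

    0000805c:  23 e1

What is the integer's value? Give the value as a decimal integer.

9185

Big-endian: lowest address holds the most-significant byte.
The bytes are already most-significant first: 0x23E1.
0x23E1 = 9185.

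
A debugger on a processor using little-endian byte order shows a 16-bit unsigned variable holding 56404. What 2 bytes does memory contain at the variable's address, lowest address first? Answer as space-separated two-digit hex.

54 DC

56404 in hexadecimal, padded to 16 bits, is 0xDC54.
Split into bytes (most-significant first): DC 54.
Little-endian stores the least-significant byte at the lowest address.
So at ascending addresses the bytes are 54 DC.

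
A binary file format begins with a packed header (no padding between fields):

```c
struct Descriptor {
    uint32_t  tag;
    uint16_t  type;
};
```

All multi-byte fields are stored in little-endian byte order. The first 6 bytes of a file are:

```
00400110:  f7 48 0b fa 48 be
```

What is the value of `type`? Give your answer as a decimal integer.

`type` follows `tag` (4 bytes), so it starts at byte offset 4 and occupies 2 bytes.
Bytes at offsets 4..5: 48 BE.
In little-endian order the low byte comes first in memory.
Reassemble most-significant byte first: BE 48 → 0xBE48.
0xBE48 = 48712.

48712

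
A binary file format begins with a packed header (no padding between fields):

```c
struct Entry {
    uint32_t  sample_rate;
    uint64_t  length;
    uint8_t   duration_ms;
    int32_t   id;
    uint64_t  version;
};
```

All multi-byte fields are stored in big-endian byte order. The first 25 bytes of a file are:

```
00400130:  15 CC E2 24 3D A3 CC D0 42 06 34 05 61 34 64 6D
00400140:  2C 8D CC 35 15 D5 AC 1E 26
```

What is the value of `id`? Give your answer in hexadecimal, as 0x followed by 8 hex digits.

`id` follows `sample_rate` (4 B), `length` (8 B), `duration_ms` (1 B), so it starts at offset 4 + 8 + 1 = 13 and occupies 4 bytes.
Bytes at offsets 13..16: 34 64 6D 2C.
In big-endian order the high byte comes first in memory.
The bytes are already most-significant first: 0x34646D2C.

0x34646D2C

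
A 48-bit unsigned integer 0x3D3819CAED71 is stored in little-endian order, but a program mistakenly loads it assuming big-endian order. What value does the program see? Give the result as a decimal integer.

125266111838269

Stored little-endian, the bytes at ascending addresses are 71 ED CA 19 38 3D.
Read back as big-endian, the last byte is least significant, giving 0x71EDCA19383D.
0x71EDCA19383D = 125266111838269.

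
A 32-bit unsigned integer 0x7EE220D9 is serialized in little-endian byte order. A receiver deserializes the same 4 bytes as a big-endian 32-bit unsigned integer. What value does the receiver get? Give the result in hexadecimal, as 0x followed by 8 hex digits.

Stored little-endian, the bytes at ascending addresses are D9 20 E2 7E.
Read back as big-endian, the last byte is least significant, giving 0xD920E27E.

0xD920E27E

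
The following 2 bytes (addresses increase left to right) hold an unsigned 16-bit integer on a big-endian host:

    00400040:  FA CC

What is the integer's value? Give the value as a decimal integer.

64204

Big-endian: lowest address holds the most-significant byte.
The bytes are already most-significant first: 0xFACC.
0xFACC = 64204.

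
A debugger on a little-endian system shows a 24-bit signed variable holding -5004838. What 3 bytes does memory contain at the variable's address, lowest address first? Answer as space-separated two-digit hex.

Two's complement of -5004838 in 24 bits: 5004838 = 0x4C5E26; invert → 0xB3A1D9; add 1 → 0xB3A1DA.
Split into bytes (most-significant first): B3 A1 DA.
Little-endian: lowest address holds the least-significant byte.
So at ascending addresses the bytes are DA A1 B3.

DA A1 B3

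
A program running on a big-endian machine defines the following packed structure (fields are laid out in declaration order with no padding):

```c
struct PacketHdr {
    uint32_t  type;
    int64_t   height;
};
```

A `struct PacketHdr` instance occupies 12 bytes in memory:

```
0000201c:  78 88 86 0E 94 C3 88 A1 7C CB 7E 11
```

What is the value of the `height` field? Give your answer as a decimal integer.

-7727182308472816111

`height` follows `type` (4 bytes), so it starts at byte offset 4 and occupies 8 bytes.
Bytes at offsets 4..11: 94 C3 88 A1 7C CB 7E 11.
Big-endian: lowest address holds the most-significant byte.
The bytes are already most-significant first: 0x94C388A17CCB7E11.
Top bit is set, so as a signed 64-bit value this is 0x94C388A17CCB7E11 − 2^64 = -7727182308472816111.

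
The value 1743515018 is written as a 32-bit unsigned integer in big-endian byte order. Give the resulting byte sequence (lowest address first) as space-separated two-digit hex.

67 EB ED 8A

1743515018 in hexadecimal, padded to 32 bits, is 0x67EBED8A.
Split into bytes (most-significant first): 67 EB ED 8A.
Big-endian stores the most-significant byte at the lowest address.
So the memory order matches the most-significant-first order: 67 EB ED 8A.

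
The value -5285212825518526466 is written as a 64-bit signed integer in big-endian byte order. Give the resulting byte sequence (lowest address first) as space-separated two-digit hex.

B6 A7 26 EF FC A1 2F FE

Two's complement of -5285212825518526466 in 64 bits: 5285212825518526466 = 0x4958D910035ED002; invert → 0xB6A726EFFCA12FFD; add 1 → 0xB6A726EFFCA12FFE.
Split into bytes (most-significant first): B6 A7 26 EF FC A1 2F FE.
In big-endian order the high byte comes first in memory.
So the memory order matches the most-significant-first order: B6 A7 26 EF FC A1 2F FE.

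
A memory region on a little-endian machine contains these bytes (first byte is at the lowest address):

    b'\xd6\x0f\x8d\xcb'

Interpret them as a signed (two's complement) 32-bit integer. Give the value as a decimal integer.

Little-endian: lowest address holds the least-significant byte.
Reassemble most-significant byte first: CB 8D 0F D6 → 0xCB8D0FD6.
Top bit is set, so as a signed 32-bit value this is 0xCB8D0FD6 − 2^32 = -879947818.

-879947818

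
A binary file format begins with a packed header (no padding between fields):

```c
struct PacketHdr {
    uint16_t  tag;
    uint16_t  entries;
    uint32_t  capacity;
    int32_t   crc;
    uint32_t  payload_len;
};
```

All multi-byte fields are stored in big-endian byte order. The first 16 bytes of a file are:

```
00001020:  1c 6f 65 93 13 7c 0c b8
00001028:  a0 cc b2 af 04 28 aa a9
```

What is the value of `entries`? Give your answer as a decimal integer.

26003

`entries` follows `tag` (2 bytes), so it starts at byte offset 2 and occupies 2 bytes.
Bytes at offsets 2..3: 65 93.
Big-endian stores the most-significant byte at the lowest address.
The bytes are already most-significant first: 0x6593.
0x6593 = 26003.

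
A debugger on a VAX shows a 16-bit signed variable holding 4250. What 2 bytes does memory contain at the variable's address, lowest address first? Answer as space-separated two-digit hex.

4250 in hexadecimal, padded to 16 bits, is 0x109A.
Split into bytes (most-significant first): 10 9A.
Little-endian stores the least-significant byte at the lowest address.
So at ascending addresses the bytes are 9A 10.

9A 10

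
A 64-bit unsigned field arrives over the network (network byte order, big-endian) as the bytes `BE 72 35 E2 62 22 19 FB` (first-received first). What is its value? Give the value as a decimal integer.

Big-endian: lowest address holds the most-significant byte.
The bytes are already most-significant first: 0xBE7235E2622219FB.
0xBE7235E2622219FB = 13723090260976605691.

13723090260976605691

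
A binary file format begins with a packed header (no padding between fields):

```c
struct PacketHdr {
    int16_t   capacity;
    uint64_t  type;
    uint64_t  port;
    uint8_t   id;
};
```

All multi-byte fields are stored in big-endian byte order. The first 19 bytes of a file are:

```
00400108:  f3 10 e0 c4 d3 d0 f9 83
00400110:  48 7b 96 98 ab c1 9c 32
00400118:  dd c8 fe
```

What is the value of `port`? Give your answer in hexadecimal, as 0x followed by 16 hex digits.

`port` follows `capacity` (2 B), `type` (8 B), so it starts at offset 2 + 8 = 10 and occupies 8 bytes.
Bytes at offsets 10..17: 96 98 AB C1 9C 32 DD C8.
In big-endian order the high byte comes first in memory.
The bytes are already most-significant first: 0x9698ABC19C32DDC8.

0x9698ABC19C32DDC8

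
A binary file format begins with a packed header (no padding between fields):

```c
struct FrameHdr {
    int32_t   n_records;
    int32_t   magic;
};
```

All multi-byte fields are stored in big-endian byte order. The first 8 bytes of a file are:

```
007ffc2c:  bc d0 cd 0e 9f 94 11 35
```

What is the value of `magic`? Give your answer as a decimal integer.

`magic` follows `n_records` (4 bytes), so it starts at byte offset 4 and occupies 4 bytes.
Bytes at offsets 4..7: 9F 94 11 35.
Big-endian stores the most-significant byte at the lowest address.
The bytes are already most-significant first: 0x9F941135.
Top bit is set, so as a signed 32-bit value this is 0x9F941135 − 2^32 = -1617686219.

-1617686219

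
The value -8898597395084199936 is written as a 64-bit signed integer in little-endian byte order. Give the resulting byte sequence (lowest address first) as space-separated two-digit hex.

Two's complement of -8898597395084199936 in 64 bits: 8898597395084199936 = 0x7B7E2B2F1D35C800; invert → 0x8481D4D0E2CA37FF; add 1 → 0x8481D4D0E2CA3800.
Split into bytes (most-significant first): 84 81 D4 D0 E2 CA 38 00.
Little-endian: lowest address holds the least-significant byte.
So at ascending addresses the bytes are 00 38 CA E2 D0 D4 81 84.

00 38 CA E2 D0 D4 81 84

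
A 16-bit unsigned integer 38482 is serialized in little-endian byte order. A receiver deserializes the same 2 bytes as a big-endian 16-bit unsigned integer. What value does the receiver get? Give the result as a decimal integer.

21142

38482 in 16-bit hexadecimal is 0x9652.
Stored little-endian, the bytes at ascending addresses are 52 96.
Read back as big-endian, the last byte is least significant, giving 0x5296.
0x5296 = 21142.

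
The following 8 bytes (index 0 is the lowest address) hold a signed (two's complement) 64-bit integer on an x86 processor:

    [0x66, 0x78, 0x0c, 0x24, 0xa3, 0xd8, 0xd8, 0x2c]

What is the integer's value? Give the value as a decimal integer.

3231570927834396774

In little-endian order the low byte comes first in memory.
Reassemble most-significant byte first: 2C D8 D8 A3 24 0C 78 66 → 0x2CD8D8A3240C7866.
0x2CD8D8A3240C7866 = 3231570927834396774.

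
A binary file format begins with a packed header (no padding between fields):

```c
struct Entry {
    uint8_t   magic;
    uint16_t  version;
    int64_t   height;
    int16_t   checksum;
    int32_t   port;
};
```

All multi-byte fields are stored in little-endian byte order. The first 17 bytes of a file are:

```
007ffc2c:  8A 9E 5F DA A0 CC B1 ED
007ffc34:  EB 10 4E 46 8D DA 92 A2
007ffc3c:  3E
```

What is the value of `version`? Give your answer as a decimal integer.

24478

`version` follows `magic` (1 byte), so it starts at byte offset 1 and occupies 2 bytes.
Bytes at offsets 1..2: 9E 5F.
Little-endian stores the least-significant byte at the lowest address.
Reassemble most-significant byte first: 5F 9E → 0x5F9E.
0x5F9E = 24478.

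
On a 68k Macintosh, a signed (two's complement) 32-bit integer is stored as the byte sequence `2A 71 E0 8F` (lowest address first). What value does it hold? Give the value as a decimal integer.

Big-endian stores the most-significant byte at the lowest address.
The bytes are already most-significant first: 0x2A71E08F.
0x2A71E08F = 712106127.

712106127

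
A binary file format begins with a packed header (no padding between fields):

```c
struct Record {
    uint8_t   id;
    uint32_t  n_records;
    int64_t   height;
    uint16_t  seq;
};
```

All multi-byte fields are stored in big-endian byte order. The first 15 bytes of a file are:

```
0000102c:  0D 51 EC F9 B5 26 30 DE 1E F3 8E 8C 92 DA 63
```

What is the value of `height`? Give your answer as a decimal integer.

`height` follows `id` (1 B), `n_records` (4 B), so it starts at offset 1 + 4 = 5 and occupies 8 bytes.
Bytes at offsets 5..12: 26 30 DE 1E F3 8E 8C 92.
In big-endian order the high byte comes first in memory.
The bytes are already most-significant first: 0x2630DE1EF38E8C92.
0x2630DE1EF38E8C92 = 2751943596839963794.

2751943596839963794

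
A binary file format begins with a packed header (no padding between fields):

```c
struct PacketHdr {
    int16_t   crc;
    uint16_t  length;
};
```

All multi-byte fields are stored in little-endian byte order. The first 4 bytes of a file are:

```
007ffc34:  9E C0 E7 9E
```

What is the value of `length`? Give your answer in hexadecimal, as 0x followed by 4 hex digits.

`length` follows `crc` (2 bytes), so it starts at byte offset 2 and occupies 2 bytes.
Bytes at offsets 2..3: E7 9E.
Little-endian: lowest address holds the least-significant byte.
Reassemble most-significant byte first: 9E E7 → 0x9EE7.

0x9EE7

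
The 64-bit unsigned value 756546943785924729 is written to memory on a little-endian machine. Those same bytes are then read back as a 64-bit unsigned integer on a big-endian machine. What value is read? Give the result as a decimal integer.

8752821606533529354

756546943785924729 in 64-bit hexadecimal is 0x0A7FCB6FE0447879.
Stored little-endian, the bytes at ascending addresses are 79 78 44 E0 6F CB 7F 0A.
Read back as big-endian, the last byte is least significant, giving 0x797844E06FCB7F0A.
0x797844E06FCB7F0A = 8752821606533529354.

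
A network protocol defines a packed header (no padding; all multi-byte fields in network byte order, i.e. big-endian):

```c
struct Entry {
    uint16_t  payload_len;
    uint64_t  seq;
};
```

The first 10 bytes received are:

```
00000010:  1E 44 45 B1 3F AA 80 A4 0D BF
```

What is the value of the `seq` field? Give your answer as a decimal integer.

5021865061030038975

`seq` follows `payload_len` (2 bytes), so it starts at byte offset 2 and occupies 8 bytes.
Bytes at offsets 2..9: 45 B1 3F AA 80 A4 0D BF.
Big-endian stores the most-significant byte at the lowest address.
The bytes are already most-significant first: 0x45B13FAA80A40DBF.
0x45B13FAA80A40DBF = 5021865061030038975.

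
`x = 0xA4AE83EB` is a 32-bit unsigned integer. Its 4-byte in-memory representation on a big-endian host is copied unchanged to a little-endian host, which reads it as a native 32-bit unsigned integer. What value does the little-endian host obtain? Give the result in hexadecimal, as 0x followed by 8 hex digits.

0xEB83AEA4

Stored big-endian, the bytes at ascending addresses are A4 AE 83 EB.
Read back as little-endian, the first byte is least significant, giving 0xEB83AEA4.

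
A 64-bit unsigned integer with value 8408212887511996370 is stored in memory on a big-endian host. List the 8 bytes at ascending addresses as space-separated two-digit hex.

74 AF F9 12 94 03 97 D2

8408212887511996370 in hexadecimal, padded to 64 bits, is 0x74AFF912940397D2.
Split into bytes (most-significant first): 74 AF F9 12 94 03 97 D2.
Big-endian stores the most-significant byte at the lowest address.
So the memory order matches the most-significant-first order: 74 AF F9 12 94 03 97 D2.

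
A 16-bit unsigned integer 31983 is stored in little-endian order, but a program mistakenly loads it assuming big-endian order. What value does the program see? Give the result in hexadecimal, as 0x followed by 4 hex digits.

31983 in 16-bit hexadecimal is 0x7CEF.
Stored little-endian, the bytes at ascending addresses are EF 7C.
Read back as big-endian, the last byte is least significant, giving 0xEF7C.

0xEF7C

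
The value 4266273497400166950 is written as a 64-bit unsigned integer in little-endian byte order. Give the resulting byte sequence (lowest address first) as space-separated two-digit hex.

4266273497400166950 in hexadecimal, padded to 64 bits, is 0x3B34D92467334A26.
Split into bytes (most-significant first): 3B 34 D9 24 67 33 4A 26.
In little-endian order the low byte comes first in memory.
So at ascending addresses the bytes are 26 4A 33 67 24 D9 34 3B.

26 4A 33 67 24 D9 34 3B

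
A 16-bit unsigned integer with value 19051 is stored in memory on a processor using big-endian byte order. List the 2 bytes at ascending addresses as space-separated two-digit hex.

4A 6B

19051 in hexadecimal, padded to 16 bits, is 0x4A6B.
Split into bytes (most-significant first): 4A 6B.
In big-endian order the high byte comes first in memory.
So the memory order matches the most-significant-first order: 4A 6B.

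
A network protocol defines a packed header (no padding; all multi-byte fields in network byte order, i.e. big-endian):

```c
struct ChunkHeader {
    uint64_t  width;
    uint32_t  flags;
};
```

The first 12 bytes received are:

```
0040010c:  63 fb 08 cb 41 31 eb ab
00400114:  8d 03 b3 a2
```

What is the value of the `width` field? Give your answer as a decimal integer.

7204361697974414251

`width` is the first field, at byte offset 0, occupying 8 bytes.
Bytes at offsets 0..7: 63 FB 08 CB 41 31 EB AB.
Big-endian stores the most-significant byte at the lowest address.
The bytes are already most-significant first: 0x63FB08CB4131EBAB.
0x63FB08CB4131EBAB = 7204361697974414251.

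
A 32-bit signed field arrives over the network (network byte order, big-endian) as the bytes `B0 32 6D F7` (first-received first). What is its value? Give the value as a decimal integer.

Big-endian stores the most-significant byte at the lowest address.
The bytes are already most-significant first: 0xB0326DF7.
Top bit is set, so as a signed 32-bit value this is 0xB0326DF7 − 2^32 = -1338872329.

-1338872329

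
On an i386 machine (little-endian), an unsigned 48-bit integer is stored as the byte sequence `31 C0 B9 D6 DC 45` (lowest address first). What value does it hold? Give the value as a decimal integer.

76814797619249

Little-endian stores the least-significant byte at the lowest address.
Reassemble most-significant byte first: 45 DC D6 B9 C0 31 → 0x45DCD6B9C031.
0x45DCD6B9C031 = 76814797619249.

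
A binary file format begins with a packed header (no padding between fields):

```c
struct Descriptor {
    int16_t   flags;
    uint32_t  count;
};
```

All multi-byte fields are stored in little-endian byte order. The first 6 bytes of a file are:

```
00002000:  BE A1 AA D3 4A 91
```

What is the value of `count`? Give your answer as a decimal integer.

2437600170

`count` follows `flags` (2 bytes), so it starts at byte offset 2 and occupies 4 bytes.
Bytes at offsets 2..5: AA D3 4A 91.
In little-endian order the low byte comes first in memory.
Reassemble most-significant byte first: 91 4A D3 AA → 0x914AD3AA.
0x914AD3AA = 2437600170.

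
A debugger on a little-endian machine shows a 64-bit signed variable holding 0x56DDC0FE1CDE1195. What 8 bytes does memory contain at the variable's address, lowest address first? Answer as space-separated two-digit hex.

Split into bytes (most-significant first): 56 DD C0 FE 1C DE 11 95.
Little-endian stores the least-significant byte at the lowest address.
So at ascending addresses the bytes are 95 11 DE 1C FE C0 DD 56.

95 11 DE 1C FE C0 DD 56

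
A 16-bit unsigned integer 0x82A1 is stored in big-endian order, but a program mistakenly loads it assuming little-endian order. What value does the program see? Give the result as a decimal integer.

Stored big-endian, the bytes at ascending addresses are 82 A1.
Read back as little-endian, the first byte is least significant, giving 0xA182.
0xA182 = 41346.

41346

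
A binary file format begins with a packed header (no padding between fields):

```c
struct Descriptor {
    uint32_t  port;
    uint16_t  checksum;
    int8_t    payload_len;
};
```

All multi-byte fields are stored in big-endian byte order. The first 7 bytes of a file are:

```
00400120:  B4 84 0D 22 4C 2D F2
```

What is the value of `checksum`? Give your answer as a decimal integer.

`checksum` follows `port` (4 bytes), so it starts at byte offset 4 and occupies 2 bytes.
Bytes at offsets 4..5: 4C 2D.
Big-endian: lowest address holds the most-significant byte.
The bytes are already most-significant first: 0x4C2D.
0x4C2D = 19501.

19501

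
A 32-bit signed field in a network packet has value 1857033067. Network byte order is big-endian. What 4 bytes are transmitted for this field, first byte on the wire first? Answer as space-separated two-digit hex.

6E B0 13 6B

1857033067 in hexadecimal, padded to 32 bits, is 0x6EB0136B.
Split into bytes (most-significant first): 6E B0 13 6B.
In big-endian order the high byte comes first in memory.
So the memory order matches the most-significant-first order: 6E B0 13 6B.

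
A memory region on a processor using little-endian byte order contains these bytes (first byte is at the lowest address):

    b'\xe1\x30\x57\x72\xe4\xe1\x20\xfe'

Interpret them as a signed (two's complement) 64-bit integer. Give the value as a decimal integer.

In little-endian order the low byte comes first in memory.
Reassemble most-significant byte first: FE 20 E1 E4 72 57 30 E1 → 0xFE20E1E4725730E1.
Top bit is set, so as a signed 64-bit value this is 0xFE20E1E4725730E1 − 2^64 = -134859617534005023.

-134859617534005023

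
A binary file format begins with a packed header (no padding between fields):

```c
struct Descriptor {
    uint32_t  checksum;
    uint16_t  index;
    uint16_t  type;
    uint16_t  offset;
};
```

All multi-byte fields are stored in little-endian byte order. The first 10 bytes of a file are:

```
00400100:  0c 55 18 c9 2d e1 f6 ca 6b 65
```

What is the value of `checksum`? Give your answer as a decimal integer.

`checksum` is the first field, at byte offset 0, occupying 4 bytes.
Bytes at offsets 0..3: 0C 55 18 C9.
Little-endian: lowest address holds the least-significant byte.
Reassemble most-significant byte first: C9 18 55 0C → 0xC918550C.
0xC918550C = 3373815052.

3373815052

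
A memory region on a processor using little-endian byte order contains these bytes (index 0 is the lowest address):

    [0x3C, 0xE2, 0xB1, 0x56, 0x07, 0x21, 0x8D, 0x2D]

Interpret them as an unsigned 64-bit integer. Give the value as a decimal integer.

In little-endian order the low byte comes first in memory.
Reassemble most-significant byte first: 2D 8D 21 07 56 B1 E2 3C → 0x2D8D210756B1E23C.
0x2D8D210756B1E23C = 3282316018825945660.

3282316018825945660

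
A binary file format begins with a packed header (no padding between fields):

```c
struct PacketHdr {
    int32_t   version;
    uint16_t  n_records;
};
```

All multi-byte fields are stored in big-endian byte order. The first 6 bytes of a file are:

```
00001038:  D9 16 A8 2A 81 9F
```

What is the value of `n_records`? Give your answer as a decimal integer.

33183

`n_records` follows `version` (4 bytes), so it starts at byte offset 4 and occupies 2 bytes.
Bytes at offsets 4..5: 81 9F.
Big-endian stores the most-significant byte at the lowest address.
The bytes are already most-significant first: 0x819F.
0x819F = 33183.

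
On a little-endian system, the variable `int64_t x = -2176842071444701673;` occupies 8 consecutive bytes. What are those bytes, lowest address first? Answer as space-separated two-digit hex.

Two's complement of -2176842071444701673 in 64 bits: 2176842071444701673 = 0x1E35B254A09641E9; invert → 0xE1CA4DAB5F69BE16; add 1 → 0xE1CA4DAB5F69BE17.
Split into bytes (most-significant first): E1 CA 4D AB 5F 69 BE 17.
In little-endian order the low byte comes first in memory.
So at ascending addresses the bytes are 17 BE 69 5F AB 4D CA E1.

17 BE 69 5F AB 4D CA E1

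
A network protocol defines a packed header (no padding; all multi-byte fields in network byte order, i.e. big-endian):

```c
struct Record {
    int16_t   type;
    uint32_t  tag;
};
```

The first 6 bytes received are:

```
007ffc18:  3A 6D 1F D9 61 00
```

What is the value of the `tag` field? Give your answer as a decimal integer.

534339840

`tag` follows `type` (2 bytes), so it starts at byte offset 2 and occupies 4 bytes.
Bytes at offsets 2..5: 1F D9 61 00.
Big-endian stores the most-significant byte at the lowest address.
The bytes are already most-significant first: 0x1FD96100.
0x1FD96100 = 534339840.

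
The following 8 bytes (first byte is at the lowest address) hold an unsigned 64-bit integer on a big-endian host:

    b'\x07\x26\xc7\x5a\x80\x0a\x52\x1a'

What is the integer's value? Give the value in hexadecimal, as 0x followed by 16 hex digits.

0x0726C75A800A521A

Big-endian stores the most-significant byte at the lowest address.
The bytes are already most-significant first: 0x0726C75A800A521A.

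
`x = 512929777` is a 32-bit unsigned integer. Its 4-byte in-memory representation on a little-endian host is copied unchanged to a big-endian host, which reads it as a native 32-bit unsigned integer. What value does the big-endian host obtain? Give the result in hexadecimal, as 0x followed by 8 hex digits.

0xF1AF921E

512929777 in 32-bit hexadecimal is 0x1E92AFF1.
Stored little-endian, the bytes at ascending addresses are F1 AF 92 1E.
Read back as big-endian, the last byte is least significant, giving 0xF1AF921E.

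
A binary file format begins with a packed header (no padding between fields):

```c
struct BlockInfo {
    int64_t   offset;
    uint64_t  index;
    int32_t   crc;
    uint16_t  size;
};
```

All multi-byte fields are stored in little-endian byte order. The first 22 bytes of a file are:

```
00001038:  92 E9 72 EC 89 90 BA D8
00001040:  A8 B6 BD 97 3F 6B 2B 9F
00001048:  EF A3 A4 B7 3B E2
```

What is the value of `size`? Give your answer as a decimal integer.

`size` follows `offset` (8 B), `index` (8 B), `crc` (4 B), so it starts at offset 8 + 8 + 4 = 20 and occupies 2 bytes.
Bytes at offsets 20..21: 3B E2.
Little-endian stores the least-significant byte at the lowest address.
Reassemble most-significant byte first: E2 3B → 0xE23B.
0xE23B = 57915.

57915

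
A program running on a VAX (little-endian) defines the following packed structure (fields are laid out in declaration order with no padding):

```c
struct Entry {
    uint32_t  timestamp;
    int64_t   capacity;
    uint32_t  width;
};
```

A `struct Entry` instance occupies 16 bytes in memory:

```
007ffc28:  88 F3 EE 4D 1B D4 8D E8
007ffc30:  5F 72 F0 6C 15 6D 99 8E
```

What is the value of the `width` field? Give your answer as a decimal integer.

`width` follows `timestamp` (4 B), `capacity` (8 B), so it starts at offset 4 + 8 = 12 and occupies 4 bytes.
Bytes at offsets 12..15: 15 6D 99 8E.
Little-endian: lowest address holds the least-significant byte.
Reassemble most-significant byte first: 8E 99 6D 15 → 0x8E996D15.
0x8E996D15 = 2392419605.

2392419605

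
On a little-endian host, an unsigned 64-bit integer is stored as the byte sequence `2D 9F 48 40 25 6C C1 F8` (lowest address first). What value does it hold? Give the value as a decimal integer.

17924726899159375661

Little-endian: lowest address holds the least-significant byte.
Reassemble most-significant byte first: F8 C1 6C 25 40 48 9F 2D → 0xF8C16C2540489F2D.
0xF8C16C2540489F2D = 17924726899159375661.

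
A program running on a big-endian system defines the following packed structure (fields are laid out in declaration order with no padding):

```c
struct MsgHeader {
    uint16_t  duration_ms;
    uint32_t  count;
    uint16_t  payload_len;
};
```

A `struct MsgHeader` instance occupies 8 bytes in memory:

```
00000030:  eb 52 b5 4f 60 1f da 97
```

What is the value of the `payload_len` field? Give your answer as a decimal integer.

55959

`payload_len` follows `duration_ms` (2 B), `count` (4 B), so it starts at offset 2 + 4 = 6 and occupies 2 bytes.
Bytes at offsets 6..7: DA 97.
Big-endian: lowest address holds the most-significant byte.
The bytes are already most-significant first: 0xDA97.
0xDA97 = 55959.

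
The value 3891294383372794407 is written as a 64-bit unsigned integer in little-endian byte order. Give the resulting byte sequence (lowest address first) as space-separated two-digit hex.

27 7A 68 ED 9F A7 00 36

3891294383372794407 in hexadecimal, padded to 64 bits, is 0x3600A79FED687A27.
Split into bytes (most-significant first): 36 00 A7 9F ED 68 7A 27.
In little-endian order the low byte comes first in memory.
So at ascending addresses the bytes are 27 7A 68 ED 9F A7 00 36.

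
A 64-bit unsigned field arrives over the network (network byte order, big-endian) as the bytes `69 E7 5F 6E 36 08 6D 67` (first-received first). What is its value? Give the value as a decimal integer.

Big-endian stores the most-significant byte at the lowest address.
The bytes are already most-significant first: 0x69E75F6E36086D67.
0x69E75F6E36086D67 = 7631173020560158055.

7631173020560158055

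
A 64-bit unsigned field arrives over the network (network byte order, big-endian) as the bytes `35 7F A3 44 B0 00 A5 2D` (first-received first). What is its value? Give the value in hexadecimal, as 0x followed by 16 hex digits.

Big-endian stores the most-significant byte at the lowest address.
The bytes are already most-significant first: 0x357FA344B000A52D.

0x357FA344B000A52D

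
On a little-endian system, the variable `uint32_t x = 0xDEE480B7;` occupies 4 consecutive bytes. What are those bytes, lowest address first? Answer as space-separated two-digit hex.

Split into bytes (most-significant first): DE E4 80 B7.
Little-endian: lowest address holds the least-significant byte.
So at ascending addresses the bytes are B7 80 E4 DE.

B7 80 E4 DE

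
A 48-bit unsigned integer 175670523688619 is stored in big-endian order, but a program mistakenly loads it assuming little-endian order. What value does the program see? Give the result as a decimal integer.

188523990467999

175670523688619 in 48-bit hexadecimal is 0x9FC57B2976AB.
Stored big-endian, the bytes at ascending addresses are 9F C5 7B 29 76 AB.
Read back as little-endian, the first byte is least significant, giving 0xAB76297BC59F.
0xAB76297BC59F = 188523990467999.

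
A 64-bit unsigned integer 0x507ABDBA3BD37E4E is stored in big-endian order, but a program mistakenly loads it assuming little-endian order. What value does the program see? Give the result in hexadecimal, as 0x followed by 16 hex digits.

0x4E7ED33BBABD7A50

Stored big-endian, the bytes at ascending addresses are 50 7A BD BA 3B D3 7E 4E.
Read back as little-endian, the first byte is least significant, giving 0x4E7ED33BBABD7A50.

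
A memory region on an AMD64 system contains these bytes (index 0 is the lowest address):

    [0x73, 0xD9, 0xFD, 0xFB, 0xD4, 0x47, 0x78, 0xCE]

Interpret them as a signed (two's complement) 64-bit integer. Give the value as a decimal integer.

Little-endian stores the least-significant byte at the lowest address.
Reassemble most-significant byte first: CE 78 47 D4 FB FD D9 73 → 0xCE7847D4FBFDD973.
Top bit is set, so as a signed 64-bit value this is 0xCE7847D4FBFDD973 − 2^64 = -3569023724604761741.

-3569023724604761741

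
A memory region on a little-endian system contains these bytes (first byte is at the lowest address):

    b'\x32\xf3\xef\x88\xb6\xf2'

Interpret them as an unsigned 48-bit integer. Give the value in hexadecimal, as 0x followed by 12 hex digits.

0xF2B688EFF332

Little-endian stores the least-significant byte at the lowest address.
Reassemble most-significant byte first: F2 B6 88 EF F3 32 → 0xF2B688EFF332.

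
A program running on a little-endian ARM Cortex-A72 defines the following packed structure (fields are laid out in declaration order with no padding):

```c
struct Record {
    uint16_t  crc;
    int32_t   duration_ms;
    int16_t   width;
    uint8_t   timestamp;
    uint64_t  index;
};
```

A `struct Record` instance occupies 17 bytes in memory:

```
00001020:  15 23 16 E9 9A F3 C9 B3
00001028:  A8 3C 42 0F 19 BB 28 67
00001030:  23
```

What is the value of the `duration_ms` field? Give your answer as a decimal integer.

-207951594

`duration_ms` follows `crc` (2 bytes), so it starts at byte offset 2 and occupies 4 bytes.
Bytes at offsets 2..5: 16 E9 9A F3.
In little-endian order the low byte comes first in memory.
Reassemble most-significant byte first: F3 9A E9 16 → 0xF39AE916.
Top bit is set, so as a signed 32-bit value this is 0xF39AE916 − 2^32 = -207951594.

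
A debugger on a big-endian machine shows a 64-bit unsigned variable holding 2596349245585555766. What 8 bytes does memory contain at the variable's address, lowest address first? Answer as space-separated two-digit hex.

24 08 15 E1 FF FB 01 36

2596349245585555766 in hexadecimal, padded to 64 bits, is 0x240815E1FFFB0136.
Split into bytes (most-significant first): 24 08 15 E1 FF FB 01 36.
In big-endian order the high byte comes first in memory.
So the memory order matches the most-significant-first order: 24 08 15 E1 FF FB 01 36.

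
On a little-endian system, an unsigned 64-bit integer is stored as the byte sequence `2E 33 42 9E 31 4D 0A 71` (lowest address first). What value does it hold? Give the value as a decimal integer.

In little-endian order the low byte comes first in memory.
Reassemble most-significant byte first: 71 0A 4D 31 9E 42 33 2E → 0x710A4D319E42332E.
0x710A4D319E42332E = 8145407751556838190.

8145407751556838190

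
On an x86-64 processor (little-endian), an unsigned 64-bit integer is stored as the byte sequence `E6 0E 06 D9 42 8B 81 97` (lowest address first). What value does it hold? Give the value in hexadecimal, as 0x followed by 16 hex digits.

0x97818B42D9060EE6

Little-endian: lowest address holds the least-significant byte.
Reassemble most-significant byte first: 97 81 8B 42 D9 06 0E E6 → 0x97818B42D9060EE6.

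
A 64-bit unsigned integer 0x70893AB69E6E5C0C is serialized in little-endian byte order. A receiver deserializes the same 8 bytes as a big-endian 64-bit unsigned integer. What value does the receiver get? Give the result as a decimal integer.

890708454253693296

Stored little-endian, the bytes at ascending addresses are 0C 5C 6E 9E B6 3A 89 70.
Read back as big-endian, the last byte is least significant, giving 0x0C5C6E9EB63A8970.
0x0C5C6E9EB63A8970 = 890708454253693296.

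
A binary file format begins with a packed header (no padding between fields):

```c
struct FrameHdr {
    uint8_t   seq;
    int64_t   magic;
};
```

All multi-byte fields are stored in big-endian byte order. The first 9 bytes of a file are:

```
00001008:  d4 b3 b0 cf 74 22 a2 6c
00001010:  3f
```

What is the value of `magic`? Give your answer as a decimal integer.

`magic` follows `seq` (1 byte), so it starts at byte offset 1 and occupies 8 bytes.
Bytes at offsets 1..8: B3 B0 CF 74 22 A2 6C 3F.
Big-endian: lowest address holds the most-significant byte.
The bytes are already most-significant first: 0xB3B0CF7422A26C3F.
Top bit is set, so as a signed 64-bit value this is 0xB3B0CF7422A26C3F − 2^64 = -5498667047315149761.

-5498667047315149761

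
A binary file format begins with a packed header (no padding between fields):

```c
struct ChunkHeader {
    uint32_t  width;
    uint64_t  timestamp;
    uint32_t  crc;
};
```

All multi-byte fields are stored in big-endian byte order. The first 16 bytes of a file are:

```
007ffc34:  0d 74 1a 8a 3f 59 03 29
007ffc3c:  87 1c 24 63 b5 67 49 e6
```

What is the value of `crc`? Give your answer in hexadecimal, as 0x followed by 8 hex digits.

`crc` follows `width` (4 B), `timestamp` (8 B), so it starts at offset 4 + 8 = 12 and occupies 4 bytes.
Bytes at offsets 12..15: B5 67 49 E6.
Big-endian: lowest address holds the most-significant byte.
The bytes are already most-significant first: 0xB56749E6.

0xB56749E6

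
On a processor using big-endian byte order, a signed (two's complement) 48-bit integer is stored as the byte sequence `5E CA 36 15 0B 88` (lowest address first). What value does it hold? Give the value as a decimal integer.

104222583753608

Big-endian stores the most-significant byte at the lowest address.
The bytes are already most-significant first: 0x5ECA36150B88.
0x5ECA36150B88 = 104222583753608.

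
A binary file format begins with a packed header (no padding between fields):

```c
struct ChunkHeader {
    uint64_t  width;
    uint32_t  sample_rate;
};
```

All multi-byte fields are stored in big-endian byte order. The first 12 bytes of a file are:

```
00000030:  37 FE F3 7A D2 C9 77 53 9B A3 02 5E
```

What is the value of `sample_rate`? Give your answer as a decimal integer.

`sample_rate` follows `width` (8 bytes), so it starts at byte offset 8 and occupies 4 bytes.
Bytes at offsets 8..11: 9B A3 02 5E.
In big-endian order the high byte comes first in memory.
The bytes are already most-significant first: 0x9BA3025E.
0x9BA3025E = 2611151454.

2611151454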